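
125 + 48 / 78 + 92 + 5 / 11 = 31184 / 143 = 218.07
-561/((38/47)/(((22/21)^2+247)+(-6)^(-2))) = -3846883777/22344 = -172166.30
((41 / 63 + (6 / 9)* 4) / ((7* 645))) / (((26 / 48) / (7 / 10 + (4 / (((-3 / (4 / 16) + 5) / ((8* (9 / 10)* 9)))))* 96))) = -207982588 / 43140825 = -4.82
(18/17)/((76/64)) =288/323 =0.89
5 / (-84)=-5 / 84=-0.06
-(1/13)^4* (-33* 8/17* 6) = 0.00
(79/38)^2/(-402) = -6241/580488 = -0.01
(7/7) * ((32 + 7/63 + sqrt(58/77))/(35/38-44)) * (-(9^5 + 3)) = 320568 * sqrt(4466)/18007 + 216169688/4911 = 45207.15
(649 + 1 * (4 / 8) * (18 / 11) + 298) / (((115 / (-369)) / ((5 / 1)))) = -3847194 / 253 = -15206.30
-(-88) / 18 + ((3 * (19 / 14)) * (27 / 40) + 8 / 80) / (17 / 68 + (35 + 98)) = 659527 / 134316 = 4.91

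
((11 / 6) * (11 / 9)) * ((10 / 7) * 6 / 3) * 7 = 44.81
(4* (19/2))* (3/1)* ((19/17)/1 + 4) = 9918/17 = 583.41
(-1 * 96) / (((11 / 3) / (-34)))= 9792 / 11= 890.18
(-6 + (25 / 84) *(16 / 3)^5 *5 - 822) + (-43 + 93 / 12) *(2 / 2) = 113451341 / 20412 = 5558.07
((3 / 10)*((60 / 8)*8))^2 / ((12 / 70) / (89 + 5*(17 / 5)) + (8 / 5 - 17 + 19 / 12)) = -23.45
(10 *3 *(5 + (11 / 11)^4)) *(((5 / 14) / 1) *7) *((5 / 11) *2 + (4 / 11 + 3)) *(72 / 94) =16200 / 11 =1472.73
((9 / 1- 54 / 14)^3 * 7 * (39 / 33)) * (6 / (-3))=-1213056 / 539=-2250.57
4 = 4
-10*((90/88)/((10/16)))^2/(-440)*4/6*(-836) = -4104/121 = -33.92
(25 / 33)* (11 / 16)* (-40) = -125 / 6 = -20.83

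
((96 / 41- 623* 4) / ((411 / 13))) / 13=-102076 / 16851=-6.06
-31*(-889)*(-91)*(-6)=15047214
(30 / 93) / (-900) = -1 / 2790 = -0.00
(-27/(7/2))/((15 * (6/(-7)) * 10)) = 3/50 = 0.06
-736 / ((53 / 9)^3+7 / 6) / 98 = -536544 / 14673295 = -0.04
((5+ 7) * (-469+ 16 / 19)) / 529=-10.62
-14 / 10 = -7 / 5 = -1.40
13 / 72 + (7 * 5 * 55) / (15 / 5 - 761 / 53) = -524141 / 3096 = -169.30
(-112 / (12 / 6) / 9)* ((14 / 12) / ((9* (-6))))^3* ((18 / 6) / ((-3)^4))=2401 / 1033121304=0.00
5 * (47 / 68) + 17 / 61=15491 / 4148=3.73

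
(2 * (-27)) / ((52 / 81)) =-2187 / 26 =-84.12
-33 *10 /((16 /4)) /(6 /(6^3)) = -2970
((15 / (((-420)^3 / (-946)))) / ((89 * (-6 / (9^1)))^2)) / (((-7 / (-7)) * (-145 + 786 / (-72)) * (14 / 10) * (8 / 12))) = -4257 / 11386649149120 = -0.00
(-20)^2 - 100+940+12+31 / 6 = 7543 / 6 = 1257.17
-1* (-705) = 705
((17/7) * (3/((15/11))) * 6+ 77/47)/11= 3.06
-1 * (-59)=59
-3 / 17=-0.18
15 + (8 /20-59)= -218 /5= -43.60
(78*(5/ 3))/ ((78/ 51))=85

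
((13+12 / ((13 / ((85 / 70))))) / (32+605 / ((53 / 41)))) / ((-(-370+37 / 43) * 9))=2928515 / 344512655487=0.00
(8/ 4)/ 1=2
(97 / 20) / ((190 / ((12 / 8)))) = 0.04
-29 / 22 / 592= -0.00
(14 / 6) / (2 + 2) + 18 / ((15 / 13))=971 / 60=16.18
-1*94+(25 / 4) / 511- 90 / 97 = -18818727 / 198268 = -94.92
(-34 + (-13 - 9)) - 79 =-135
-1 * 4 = -4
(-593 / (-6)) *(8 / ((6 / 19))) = 22534 / 9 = 2503.78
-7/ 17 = -0.41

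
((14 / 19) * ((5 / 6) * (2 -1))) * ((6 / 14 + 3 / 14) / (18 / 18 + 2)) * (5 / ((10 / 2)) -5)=-10 / 19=-0.53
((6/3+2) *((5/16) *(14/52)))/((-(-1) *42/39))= 5/16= 0.31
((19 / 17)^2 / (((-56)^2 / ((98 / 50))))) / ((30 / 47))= 16967 / 13872000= 0.00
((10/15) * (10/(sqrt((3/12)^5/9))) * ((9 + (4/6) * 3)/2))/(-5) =-704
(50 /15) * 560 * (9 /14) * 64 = 76800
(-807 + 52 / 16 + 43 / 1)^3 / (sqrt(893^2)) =-28177720507 / 57152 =-493031.22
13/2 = 6.50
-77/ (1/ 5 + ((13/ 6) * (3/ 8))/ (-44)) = -271040/ 639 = -424.16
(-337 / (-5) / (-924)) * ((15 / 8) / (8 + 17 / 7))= -337 / 25696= -0.01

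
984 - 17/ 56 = 55087/ 56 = 983.70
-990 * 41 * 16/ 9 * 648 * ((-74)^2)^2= -1402162698055680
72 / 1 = 72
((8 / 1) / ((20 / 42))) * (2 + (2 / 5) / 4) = 882 / 25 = 35.28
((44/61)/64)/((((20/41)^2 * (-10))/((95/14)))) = -351329/10931200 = -0.03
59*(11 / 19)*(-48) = -1639.58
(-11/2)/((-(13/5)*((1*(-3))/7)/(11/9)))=-4235/702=-6.03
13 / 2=6.50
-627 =-627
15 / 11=1.36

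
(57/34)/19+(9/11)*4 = 1257/374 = 3.36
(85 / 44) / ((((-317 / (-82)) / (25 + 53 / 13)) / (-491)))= -323404515 / 45331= -7134.29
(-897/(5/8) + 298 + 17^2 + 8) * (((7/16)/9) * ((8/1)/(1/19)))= -558733/90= -6208.14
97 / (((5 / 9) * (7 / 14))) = 1746 / 5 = 349.20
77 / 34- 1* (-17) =655 / 34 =19.26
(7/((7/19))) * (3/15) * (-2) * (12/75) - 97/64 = -21853/8000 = -2.73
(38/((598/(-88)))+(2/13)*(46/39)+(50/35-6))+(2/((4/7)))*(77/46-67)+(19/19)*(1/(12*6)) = -467447185/1959048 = -238.61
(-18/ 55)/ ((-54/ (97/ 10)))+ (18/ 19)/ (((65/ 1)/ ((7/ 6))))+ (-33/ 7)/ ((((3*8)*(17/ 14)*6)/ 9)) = -0.17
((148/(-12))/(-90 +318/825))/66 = 0.00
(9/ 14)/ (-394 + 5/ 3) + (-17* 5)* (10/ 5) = -2801287/ 16478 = -170.00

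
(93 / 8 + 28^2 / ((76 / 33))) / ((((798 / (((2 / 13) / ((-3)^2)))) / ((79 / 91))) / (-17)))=-23955091 / 215239752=-0.11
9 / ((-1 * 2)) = -9 / 2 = -4.50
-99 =-99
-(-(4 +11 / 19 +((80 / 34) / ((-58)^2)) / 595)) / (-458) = -148016879 / 14805086786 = -0.01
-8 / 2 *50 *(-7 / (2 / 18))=12600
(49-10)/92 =39/92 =0.42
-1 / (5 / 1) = -1 / 5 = -0.20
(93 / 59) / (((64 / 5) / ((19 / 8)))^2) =839325 / 15466496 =0.05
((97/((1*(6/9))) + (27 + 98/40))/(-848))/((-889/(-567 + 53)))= -899243/7538720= -0.12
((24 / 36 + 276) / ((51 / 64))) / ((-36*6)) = -6640 / 4131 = -1.61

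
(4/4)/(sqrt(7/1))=sqrt(7)/7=0.38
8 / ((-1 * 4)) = -2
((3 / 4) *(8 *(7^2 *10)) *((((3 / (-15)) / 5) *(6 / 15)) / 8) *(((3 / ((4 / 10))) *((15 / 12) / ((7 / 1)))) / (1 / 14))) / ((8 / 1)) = -441 / 32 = -13.78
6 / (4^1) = 3 / 2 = 1.50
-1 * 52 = -52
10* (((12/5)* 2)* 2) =96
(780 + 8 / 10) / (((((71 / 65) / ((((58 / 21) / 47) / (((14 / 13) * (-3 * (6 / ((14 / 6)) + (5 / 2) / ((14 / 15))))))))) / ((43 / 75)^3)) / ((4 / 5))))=-24339960040448 / 65188034296875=-0.37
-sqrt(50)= -5 * sqrt(2)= -7.07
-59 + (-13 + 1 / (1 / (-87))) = -159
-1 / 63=-0.02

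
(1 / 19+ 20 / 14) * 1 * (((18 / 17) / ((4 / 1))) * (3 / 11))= 5319 / 49742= 0.11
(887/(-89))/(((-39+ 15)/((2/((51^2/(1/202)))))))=887/561129336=0.00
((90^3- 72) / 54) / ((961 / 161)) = 6519856 / 2883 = 2261.48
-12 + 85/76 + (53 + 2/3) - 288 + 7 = -54313/228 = -238.21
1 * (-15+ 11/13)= -184/13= -14.15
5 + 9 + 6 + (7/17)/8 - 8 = 1639/136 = 12.05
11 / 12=0.92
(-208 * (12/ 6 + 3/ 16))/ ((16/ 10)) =-2275/ 8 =-284.38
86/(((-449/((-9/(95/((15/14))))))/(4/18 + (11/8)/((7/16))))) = 27348/418019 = 0.07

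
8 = 8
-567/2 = -283.50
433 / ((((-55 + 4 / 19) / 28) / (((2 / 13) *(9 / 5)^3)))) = -111953016 / 563875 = -198.54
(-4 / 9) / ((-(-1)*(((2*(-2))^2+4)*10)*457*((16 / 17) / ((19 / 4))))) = -323 / 13161600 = -0.00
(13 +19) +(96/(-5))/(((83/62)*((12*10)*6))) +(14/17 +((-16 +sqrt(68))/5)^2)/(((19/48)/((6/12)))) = 99308956/2010675 - 1536*sqrt(17)/475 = 36.06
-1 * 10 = -10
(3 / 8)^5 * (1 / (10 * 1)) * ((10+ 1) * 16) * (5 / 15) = 891 / 20480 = 0.04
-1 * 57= -57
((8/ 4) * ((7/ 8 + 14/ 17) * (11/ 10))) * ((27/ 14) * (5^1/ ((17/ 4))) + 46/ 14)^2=158602323/ 1375640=115.29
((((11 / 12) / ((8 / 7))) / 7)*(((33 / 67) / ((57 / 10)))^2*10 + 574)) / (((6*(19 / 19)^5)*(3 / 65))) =332583910945 / 1400137056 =237.54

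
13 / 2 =6.50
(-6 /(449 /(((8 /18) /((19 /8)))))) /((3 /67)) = -4288 /76779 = -0.06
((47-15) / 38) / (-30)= -8 / 285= -0.03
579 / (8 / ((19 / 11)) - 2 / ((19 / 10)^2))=209019 / 1472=142.00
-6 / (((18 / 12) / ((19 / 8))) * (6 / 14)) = -133 / 6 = -22.17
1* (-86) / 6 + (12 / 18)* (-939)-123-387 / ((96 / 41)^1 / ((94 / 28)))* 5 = -4754665 / 1344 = -3537.70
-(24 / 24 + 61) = -62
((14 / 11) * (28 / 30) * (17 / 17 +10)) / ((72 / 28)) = 686 / 135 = 5.08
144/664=18/83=0.22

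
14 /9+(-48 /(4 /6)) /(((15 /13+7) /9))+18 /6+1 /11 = -392608 /5247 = -74.83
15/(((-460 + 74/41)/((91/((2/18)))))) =-167895/6262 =-26.81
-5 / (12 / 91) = -455 / 12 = -37.92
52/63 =0.83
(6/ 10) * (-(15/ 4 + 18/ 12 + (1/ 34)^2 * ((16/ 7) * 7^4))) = -34671/ 5780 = -6.00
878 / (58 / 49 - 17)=-43022 / 775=-55.51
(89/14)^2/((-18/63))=-7921/56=-141.45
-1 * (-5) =5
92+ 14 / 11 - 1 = 1015 / 11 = 92.27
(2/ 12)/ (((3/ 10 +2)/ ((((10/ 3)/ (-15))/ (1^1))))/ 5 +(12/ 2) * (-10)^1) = -0.00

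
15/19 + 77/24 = 1823/456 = 4.00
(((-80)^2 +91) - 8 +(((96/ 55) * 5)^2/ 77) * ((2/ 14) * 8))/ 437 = 422888505/ 28500703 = 14.84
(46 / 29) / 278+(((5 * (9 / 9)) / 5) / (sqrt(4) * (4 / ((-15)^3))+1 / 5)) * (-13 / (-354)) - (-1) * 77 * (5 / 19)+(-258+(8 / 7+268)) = 45975614219 / 1455037822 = 31.60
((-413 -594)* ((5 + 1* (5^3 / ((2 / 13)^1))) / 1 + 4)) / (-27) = 1654501 / 54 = 30638.91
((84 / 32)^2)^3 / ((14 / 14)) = 85766121 / 262144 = 327.17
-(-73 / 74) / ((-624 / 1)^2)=73 / 28813824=0.00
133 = 133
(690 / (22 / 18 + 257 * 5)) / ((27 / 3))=345 / 5788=0.06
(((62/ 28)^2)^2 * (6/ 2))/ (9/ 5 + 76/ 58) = 23.19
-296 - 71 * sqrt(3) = -418.98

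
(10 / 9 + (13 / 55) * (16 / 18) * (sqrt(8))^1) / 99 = 208 * sqrt(2) / 49005 + 10 / 891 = 0.02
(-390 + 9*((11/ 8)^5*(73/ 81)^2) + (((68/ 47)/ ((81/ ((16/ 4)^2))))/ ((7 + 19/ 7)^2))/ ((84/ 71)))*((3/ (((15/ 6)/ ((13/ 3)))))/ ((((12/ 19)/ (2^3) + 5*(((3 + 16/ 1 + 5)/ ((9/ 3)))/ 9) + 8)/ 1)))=-1669205388939517/ 11353762897920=-147.02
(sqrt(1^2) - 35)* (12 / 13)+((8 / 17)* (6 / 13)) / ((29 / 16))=-200376 / 6409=-31.26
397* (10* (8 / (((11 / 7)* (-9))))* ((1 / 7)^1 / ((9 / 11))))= -31760 / 81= -392.10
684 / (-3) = -228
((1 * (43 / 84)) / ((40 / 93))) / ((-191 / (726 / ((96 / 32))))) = -161293 / 106960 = -1.51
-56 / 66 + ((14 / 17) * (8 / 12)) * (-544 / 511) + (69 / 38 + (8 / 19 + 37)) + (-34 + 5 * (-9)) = -3771175 / 91542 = -41.20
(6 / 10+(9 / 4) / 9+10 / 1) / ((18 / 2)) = 217 / 180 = 1.21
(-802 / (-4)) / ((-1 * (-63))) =401 / 126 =3.18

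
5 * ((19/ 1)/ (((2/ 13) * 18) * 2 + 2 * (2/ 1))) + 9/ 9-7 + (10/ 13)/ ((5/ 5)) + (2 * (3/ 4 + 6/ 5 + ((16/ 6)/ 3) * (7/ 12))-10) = -72697/ 217620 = -0.33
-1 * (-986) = 986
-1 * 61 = -61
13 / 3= 4.33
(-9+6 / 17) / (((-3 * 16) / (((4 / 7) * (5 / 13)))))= 35 / 884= 0.04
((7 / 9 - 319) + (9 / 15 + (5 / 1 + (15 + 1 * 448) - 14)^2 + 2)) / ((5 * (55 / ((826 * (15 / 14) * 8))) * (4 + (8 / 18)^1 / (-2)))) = 6556800036 / 4675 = 1402524.07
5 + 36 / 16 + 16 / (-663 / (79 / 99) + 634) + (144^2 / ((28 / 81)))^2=3598354480.96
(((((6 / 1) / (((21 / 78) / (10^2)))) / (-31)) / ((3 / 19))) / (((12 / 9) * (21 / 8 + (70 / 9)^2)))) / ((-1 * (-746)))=-24008400 / 3310567841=-0.01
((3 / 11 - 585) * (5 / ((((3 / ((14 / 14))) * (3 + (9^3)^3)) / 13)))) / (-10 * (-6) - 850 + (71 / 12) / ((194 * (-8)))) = 0.00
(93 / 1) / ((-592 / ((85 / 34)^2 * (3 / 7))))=-6975 / 16576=-0.42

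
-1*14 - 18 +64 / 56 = -30.86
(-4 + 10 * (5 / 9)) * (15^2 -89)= 1904 / 9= 211.56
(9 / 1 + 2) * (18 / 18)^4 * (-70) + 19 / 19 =-769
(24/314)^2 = 144/24649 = 0.01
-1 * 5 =-5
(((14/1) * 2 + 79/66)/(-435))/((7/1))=-0.01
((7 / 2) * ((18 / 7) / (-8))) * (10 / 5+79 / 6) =-273 / 16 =-17.06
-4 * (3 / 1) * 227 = -2724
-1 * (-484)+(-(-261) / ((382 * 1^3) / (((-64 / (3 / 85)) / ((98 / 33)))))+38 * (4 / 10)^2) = 17052468 / 233975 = 72.88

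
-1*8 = -8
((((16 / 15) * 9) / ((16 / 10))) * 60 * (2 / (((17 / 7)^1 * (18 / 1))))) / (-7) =-40 / 17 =-2.35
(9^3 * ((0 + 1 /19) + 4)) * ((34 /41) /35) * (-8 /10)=-1090584 /19475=-56.00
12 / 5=2.40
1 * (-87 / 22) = -87 / 22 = -3.95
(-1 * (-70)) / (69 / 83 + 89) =2905 / 3728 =0.78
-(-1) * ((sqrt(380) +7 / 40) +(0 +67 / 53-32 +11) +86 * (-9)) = -774.07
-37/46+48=2171/46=47.20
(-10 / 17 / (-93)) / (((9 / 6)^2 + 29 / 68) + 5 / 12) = 40 / 19561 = 0.00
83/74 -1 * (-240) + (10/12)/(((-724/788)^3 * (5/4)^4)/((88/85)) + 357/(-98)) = 352913870464095983/1464559305657234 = 240.97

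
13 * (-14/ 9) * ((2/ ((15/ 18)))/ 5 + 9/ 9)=-6734/ 225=-29.93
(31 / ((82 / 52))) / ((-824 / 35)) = -14105 / 16892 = -0.84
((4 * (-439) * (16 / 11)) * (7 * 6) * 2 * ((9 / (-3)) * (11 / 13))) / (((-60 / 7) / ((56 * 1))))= -231286272 / 65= -3558250.34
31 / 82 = 0.38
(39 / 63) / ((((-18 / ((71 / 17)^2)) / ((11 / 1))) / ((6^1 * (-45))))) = 3604315 / 2023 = 1781.67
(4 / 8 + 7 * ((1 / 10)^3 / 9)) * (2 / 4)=0.25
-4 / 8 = -0.50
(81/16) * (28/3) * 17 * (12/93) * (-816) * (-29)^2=-2204940528/31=-71127113.81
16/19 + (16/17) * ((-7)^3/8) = -12762/323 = -39.51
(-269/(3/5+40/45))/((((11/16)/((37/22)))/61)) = -218567880/8107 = -26960.39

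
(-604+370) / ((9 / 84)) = -2184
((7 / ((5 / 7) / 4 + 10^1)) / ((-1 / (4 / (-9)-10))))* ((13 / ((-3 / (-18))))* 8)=3832192 / 855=4482.10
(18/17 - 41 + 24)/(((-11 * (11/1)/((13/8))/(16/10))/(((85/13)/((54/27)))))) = 271/242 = 1.12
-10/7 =-1.43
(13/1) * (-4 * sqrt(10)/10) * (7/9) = -182 * sqrt(10)/45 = -12.79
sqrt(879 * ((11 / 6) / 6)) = sqrt(9669) / 6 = 16.39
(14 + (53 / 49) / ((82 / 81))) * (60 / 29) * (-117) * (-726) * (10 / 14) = 771422008500 / 407827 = 1891542.27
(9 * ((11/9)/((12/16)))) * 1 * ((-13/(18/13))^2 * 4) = 1256684/243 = 5171.54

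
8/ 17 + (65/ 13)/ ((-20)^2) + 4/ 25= 4373/ 6800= 0.64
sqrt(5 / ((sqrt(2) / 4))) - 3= -3+ 2^(3 / 4)* sqrt(5)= 0.76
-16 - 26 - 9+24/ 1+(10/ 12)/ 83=-13441/ 498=-26.99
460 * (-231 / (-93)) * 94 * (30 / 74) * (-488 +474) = -699190800 / 1147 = -609582.21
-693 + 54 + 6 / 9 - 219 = -2572 / 3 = -857.33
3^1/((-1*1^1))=-3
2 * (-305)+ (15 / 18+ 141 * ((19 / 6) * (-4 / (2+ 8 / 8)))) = -2409 / 2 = -1204.50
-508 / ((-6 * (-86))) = -127 / 129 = -0.98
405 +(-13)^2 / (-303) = 122546 / 303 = 404.44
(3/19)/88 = 3/1672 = 0.00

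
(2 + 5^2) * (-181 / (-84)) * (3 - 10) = -407.25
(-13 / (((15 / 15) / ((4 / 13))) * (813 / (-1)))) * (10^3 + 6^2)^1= 4144 / 813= 5.10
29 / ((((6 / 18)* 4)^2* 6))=87 / 32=2.72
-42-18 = -60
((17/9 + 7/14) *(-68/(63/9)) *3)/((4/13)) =-9503/42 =-226.26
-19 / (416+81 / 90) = -190 / 4169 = -0.05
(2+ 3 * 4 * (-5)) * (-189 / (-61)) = -10962 / 61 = -179.70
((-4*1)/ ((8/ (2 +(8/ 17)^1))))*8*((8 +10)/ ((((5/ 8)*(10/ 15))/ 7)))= -254016/ 85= -2988.42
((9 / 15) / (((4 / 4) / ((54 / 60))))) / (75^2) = 3 / 31250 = 0.00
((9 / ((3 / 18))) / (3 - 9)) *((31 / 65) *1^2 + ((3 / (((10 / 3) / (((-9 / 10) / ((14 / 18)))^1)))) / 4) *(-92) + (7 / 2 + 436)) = -4175.37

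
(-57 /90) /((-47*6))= 19 /8460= 0.00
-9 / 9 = -1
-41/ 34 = -1.21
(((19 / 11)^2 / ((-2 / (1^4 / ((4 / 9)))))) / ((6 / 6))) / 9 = -361 / 968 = -0.37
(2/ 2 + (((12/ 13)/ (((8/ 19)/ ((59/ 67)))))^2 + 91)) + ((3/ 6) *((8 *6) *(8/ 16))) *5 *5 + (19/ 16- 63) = 333.91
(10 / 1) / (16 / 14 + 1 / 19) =1330 / 159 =8.36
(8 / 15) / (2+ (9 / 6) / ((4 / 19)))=64 / 1095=0.06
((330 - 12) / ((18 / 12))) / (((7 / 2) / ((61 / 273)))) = 25864 / 1911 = 13.53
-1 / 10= -0.10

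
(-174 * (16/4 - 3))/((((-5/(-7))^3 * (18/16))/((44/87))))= -241472/1125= -214.64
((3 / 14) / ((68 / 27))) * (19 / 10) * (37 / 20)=56943 / 190400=0.30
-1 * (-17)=17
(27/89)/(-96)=-9/2848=-0.00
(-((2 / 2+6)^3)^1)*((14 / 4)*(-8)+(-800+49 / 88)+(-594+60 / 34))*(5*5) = 18211919425 / 1496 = 12173742.93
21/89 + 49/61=5642/5429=1.04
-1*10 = -10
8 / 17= 0.47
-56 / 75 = -0.75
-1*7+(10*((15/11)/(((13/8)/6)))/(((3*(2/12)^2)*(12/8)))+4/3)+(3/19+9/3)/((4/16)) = 3339971/8151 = 409.76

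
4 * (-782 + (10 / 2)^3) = -2628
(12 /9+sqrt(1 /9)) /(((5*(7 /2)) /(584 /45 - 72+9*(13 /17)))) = -79774 /16065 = -4.97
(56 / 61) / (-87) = -56 / 5307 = -0.01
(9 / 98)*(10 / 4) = 0.23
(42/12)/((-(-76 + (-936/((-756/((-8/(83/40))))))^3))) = 0.02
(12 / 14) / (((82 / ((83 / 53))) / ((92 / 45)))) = 0.03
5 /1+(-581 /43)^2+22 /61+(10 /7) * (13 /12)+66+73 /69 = 9316683567 /36318058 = 256.53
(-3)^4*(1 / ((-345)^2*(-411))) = -3 / 1811825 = -0.00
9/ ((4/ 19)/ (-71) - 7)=-4047/ 3149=-1.29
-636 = -636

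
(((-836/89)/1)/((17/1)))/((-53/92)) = 76912/80189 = 0.96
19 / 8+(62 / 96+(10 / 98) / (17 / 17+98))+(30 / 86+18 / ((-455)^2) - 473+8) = -6509381259109 / 14100886800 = -461.63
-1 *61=-61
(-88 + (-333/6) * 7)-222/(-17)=-15757/34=-463.44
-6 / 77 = -0.08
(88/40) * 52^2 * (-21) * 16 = -9993984/5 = -1998796.80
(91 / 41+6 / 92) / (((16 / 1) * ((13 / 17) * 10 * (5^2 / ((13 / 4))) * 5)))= 73253 / 150880000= 0.00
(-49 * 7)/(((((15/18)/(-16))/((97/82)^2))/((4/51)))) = 103273184/142885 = 722.77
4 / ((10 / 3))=1.20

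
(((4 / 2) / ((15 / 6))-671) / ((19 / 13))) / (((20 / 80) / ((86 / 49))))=-14985672 / 4655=-3219.26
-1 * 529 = -529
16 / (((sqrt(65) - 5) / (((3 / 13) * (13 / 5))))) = 6 / 5 +6 * sqrt(65) / 25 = 3.13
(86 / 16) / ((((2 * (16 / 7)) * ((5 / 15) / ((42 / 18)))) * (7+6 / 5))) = 10535 / 10496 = 1.00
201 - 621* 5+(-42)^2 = -1140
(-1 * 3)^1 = -3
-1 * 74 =-74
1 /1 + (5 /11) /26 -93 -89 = -51761 /286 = -180.98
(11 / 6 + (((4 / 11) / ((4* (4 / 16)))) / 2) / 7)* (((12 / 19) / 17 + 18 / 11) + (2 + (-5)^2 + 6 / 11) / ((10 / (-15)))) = -11523485 / 156332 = -73.71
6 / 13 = 0.46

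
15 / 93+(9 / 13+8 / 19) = 9760 / 7657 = 1.27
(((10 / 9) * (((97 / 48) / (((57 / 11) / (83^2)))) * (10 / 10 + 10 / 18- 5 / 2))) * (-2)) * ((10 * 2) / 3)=3123989275 / 83106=37590.42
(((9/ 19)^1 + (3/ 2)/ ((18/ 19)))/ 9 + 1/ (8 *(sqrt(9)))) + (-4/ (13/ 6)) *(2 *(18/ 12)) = -281071/ 53352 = -5.27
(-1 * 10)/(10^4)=-1/1000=-0.00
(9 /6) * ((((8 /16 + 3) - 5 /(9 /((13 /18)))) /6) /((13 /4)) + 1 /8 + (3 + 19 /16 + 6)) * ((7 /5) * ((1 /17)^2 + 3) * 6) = 803956573 /2028780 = 396.28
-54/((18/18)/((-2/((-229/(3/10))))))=-0.14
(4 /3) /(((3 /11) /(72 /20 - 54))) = -1232 /5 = -246.40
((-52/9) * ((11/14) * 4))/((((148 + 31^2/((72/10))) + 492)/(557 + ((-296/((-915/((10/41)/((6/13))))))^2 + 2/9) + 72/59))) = -76392666168941408/5826525831673785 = -13.11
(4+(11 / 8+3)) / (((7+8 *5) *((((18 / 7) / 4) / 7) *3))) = 3283 / 5076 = 0.65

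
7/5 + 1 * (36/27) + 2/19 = 809/285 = 2.84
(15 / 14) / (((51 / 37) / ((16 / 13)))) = 1480 / 1547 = 0.96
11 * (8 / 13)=88 / 13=6.77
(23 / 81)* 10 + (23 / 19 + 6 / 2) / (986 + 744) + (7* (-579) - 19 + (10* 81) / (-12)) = -2202745597 / 532494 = -4136.66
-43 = -43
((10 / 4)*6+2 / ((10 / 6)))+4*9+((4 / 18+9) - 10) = 2314 / 45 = 51.42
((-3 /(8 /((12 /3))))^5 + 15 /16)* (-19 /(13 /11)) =107.01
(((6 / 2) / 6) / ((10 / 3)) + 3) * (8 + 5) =819 / 20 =40.95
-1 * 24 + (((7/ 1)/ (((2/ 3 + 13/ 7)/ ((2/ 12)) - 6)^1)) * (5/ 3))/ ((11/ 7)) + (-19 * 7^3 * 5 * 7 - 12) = -481810957/ 2112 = -228130.19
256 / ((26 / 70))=8960 / 13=689.23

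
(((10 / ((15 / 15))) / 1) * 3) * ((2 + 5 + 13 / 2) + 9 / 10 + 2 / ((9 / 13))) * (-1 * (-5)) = 7780 / 3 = 2593.33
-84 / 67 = -1.25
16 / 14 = 1.14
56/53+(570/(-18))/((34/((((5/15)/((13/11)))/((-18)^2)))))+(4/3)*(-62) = -5574856409/68310216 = -81.61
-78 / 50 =-39 / 25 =-1.56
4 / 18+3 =29 / 9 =3.22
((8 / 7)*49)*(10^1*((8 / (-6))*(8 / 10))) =-597.33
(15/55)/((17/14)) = 42/187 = 0.22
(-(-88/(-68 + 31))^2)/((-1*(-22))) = -352/1369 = -0.26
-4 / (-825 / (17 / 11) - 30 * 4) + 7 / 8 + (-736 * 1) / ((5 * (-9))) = 102179 / 5928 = 17.24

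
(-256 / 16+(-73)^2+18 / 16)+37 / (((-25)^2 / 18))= 26575953 / 5000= 5315.19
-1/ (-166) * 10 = 5/ 83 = 0.06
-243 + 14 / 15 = -3631 / 15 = -242.07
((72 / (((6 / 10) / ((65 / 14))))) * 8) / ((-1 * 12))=-2600 / 7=-371.43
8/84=2/21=0.10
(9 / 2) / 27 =1 / 6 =0.17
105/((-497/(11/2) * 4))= -165/568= -0.29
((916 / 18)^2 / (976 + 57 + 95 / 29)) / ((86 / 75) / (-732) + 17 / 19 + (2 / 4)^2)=176259445100 / 80629283097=2.19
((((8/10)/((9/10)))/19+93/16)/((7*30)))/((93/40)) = 16031/1335852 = 0.01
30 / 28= 15 / 14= 1.07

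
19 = 19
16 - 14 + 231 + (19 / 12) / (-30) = 83861 / 360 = 232.95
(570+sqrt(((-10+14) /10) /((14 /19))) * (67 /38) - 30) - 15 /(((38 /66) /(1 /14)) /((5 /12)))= 67 * sqrt(665) /1330+573735 /1064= 540.52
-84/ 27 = -28/ 9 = -3.11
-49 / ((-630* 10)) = 7 / 900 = 0.01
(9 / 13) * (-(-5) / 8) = 45 / 104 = 0.43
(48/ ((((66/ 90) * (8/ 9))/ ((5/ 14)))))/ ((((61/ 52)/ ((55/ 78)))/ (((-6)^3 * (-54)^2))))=-9956740.05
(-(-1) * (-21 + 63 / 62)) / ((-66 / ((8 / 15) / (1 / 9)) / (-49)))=-121422 / 1705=-71.22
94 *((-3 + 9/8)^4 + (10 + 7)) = 2759.80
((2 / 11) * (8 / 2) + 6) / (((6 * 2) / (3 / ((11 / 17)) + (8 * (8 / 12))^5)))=427228973 / 176418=2421.69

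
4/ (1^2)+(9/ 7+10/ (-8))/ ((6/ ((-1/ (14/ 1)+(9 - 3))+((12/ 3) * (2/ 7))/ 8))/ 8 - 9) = 84419/ 21126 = 4.00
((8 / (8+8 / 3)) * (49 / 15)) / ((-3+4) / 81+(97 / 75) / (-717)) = 4742955 / 20408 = 232.41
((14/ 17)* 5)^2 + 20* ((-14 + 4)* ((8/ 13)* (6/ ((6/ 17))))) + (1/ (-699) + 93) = -5205945358/ 2626143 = -1982.35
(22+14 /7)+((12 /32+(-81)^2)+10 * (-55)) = 48283 /8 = 6035.38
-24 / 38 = -12 / 19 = -0.63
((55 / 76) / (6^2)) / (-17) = -55 / 46512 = -0.00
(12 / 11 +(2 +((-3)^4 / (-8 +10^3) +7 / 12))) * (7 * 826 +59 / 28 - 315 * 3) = 5553172245 / 305536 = 18175.18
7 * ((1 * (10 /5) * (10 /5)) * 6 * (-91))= -15288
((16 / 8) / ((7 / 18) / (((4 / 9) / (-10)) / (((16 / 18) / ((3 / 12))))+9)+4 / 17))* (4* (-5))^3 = -57437.41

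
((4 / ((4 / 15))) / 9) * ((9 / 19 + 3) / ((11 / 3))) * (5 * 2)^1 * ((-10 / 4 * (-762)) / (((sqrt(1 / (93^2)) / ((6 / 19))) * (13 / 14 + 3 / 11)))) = 9822027600 / 13357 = 735346.83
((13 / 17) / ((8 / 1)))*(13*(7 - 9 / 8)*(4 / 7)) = 7943 / 1904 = 4.17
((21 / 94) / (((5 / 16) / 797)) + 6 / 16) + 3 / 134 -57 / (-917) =65864570907 / 115505320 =570.23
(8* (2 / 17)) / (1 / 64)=1024 / 17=60.24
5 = 5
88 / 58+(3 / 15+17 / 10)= 991 / 290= 3.42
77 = 77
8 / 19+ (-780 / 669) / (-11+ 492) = 65628 / 156769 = 0.42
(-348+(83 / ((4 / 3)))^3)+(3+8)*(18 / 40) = 77081469 / 320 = 240879.59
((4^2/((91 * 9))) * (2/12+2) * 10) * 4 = 320/189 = 1.69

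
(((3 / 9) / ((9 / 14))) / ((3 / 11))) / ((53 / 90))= 1540 / 477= 3.23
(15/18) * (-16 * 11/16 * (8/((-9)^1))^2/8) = -220/243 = -0.91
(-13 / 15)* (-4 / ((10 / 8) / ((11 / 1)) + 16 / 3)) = 2288 / 3595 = 0.64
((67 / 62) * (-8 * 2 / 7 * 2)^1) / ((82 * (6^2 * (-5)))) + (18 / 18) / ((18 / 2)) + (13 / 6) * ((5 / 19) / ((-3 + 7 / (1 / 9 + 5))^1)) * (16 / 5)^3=-10790221363 / 950866875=-11.35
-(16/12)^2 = -1.78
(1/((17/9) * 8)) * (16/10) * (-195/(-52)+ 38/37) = 6363/12580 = 0.51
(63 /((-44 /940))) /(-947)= 14805 /10417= 1.42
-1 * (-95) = 95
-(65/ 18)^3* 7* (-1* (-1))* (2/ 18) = -36.63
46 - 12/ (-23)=1070/ 23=46.52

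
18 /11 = 1.64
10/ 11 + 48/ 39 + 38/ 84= 15569/ 6006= 2.59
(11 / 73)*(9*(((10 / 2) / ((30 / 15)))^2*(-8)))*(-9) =44550 / 73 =610.27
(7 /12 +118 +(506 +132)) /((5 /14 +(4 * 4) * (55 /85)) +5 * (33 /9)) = 1080401 /41474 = 26.05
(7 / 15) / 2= 7 / 30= 0.23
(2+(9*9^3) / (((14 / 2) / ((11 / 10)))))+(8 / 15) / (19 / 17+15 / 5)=1033.14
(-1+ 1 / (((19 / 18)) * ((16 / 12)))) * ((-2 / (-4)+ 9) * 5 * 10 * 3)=-825 / 2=-412.50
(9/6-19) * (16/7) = -40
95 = 95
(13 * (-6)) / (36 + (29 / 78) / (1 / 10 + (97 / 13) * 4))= -70074 / 32353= -2.17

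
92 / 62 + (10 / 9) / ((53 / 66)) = 14134 / 4929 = 2.87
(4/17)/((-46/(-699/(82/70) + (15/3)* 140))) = -8470/16031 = -0.53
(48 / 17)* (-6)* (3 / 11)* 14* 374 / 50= -483.84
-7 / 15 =-0.47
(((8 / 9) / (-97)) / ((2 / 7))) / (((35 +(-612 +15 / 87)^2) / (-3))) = 0.00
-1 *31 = -31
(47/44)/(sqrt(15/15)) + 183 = 184.07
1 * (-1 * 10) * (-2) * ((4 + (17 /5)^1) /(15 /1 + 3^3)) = 74 /21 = 3.52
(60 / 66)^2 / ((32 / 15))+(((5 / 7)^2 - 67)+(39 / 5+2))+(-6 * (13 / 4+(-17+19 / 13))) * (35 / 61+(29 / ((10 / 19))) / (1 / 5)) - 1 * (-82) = 3832979314629 / 188067880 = 20380.83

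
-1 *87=-87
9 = 9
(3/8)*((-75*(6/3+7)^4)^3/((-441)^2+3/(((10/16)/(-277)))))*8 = -1850620197983.37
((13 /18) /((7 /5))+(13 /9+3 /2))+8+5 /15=743 /63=11.79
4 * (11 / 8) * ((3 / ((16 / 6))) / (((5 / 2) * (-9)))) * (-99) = 1089 / 40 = 27.22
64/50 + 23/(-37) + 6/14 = 7038/6475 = 1.09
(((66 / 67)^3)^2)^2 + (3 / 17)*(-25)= -497565435142258037037723 / 139106221378758571457537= -3.58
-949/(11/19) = -18031/11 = -1639.18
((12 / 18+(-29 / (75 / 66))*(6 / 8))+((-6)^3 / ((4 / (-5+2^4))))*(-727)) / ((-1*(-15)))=64772929 / 2250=28787.97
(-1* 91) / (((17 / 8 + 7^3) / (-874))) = 636272 / 2761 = 230.45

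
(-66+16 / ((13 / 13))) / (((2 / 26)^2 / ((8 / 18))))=-3755.56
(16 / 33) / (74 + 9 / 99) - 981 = -2398529 / 2445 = -980.99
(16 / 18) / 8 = 1 / 9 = 0.11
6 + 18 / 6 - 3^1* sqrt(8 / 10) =9 - 6* sqrt(5) / 5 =6.32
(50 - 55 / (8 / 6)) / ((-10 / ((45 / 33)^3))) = -23625 / 10648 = -2.22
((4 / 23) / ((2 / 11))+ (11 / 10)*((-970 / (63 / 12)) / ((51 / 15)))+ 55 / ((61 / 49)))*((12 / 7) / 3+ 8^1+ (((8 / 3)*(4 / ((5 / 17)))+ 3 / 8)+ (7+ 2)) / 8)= -703451706859 / 3365853120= -209.00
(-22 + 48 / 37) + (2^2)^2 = -4.70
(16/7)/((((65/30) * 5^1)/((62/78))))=992/5915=0.17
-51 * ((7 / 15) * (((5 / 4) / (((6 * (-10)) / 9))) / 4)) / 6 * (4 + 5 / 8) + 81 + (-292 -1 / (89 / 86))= -96196933 / 455680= -211.11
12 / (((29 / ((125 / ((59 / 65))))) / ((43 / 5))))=838500 / 1711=490.06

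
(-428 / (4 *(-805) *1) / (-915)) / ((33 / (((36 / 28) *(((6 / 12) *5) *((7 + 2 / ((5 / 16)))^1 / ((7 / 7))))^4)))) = -2156169947 / 302486800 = -7.13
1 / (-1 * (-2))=1 / 2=0.50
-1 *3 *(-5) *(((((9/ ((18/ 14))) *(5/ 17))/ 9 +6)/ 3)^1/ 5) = 953/ 153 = 6.23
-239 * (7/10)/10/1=-1673/100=-16.73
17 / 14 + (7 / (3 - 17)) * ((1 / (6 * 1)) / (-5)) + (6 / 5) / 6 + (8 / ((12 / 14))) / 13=3911 / 1820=2.15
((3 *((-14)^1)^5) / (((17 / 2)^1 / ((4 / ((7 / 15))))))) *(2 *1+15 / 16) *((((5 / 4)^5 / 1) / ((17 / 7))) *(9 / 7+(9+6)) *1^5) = -904539234375 / 9248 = -97809173.27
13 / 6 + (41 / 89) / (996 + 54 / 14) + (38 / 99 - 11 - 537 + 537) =-347357759 / 41112126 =-8.45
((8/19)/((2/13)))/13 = 4/19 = 0.21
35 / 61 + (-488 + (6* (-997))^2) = 2182814031 / 61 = 35783836.57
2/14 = 1/7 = 0.14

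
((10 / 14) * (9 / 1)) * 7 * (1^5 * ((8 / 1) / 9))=40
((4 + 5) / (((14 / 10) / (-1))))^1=-6.43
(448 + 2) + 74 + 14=538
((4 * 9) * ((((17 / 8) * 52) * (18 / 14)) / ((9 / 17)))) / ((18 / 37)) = 139009 / 7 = 19858.43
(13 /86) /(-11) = -13 /946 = -0.01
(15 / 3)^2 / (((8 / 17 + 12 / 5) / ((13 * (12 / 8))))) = 82875 / 488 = 169.83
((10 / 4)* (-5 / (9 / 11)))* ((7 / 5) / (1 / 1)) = -21.39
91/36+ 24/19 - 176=-117791/684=-172.21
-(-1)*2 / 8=1 / 4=0.25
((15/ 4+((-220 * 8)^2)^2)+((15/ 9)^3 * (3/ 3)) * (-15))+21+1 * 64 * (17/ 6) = 345424527364919/ 36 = 9595125760136.64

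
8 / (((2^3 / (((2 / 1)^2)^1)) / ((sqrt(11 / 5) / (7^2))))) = 0.12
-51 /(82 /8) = -4.98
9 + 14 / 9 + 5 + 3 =167 / 9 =18.56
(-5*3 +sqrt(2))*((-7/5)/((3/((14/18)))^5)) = 117649/4782969-117649*sqrt(2)/71744535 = 0.02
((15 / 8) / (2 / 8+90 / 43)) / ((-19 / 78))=-1935 / 589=-3.29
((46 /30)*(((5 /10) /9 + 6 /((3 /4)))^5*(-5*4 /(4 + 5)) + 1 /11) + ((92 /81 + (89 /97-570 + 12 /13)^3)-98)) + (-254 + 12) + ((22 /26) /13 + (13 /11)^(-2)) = -258142340987859704199435941 /1406611771473771720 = -183520674.45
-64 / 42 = -32 / 21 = -1.52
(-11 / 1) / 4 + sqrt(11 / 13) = -11 / 4 + sqrt(143) / 13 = -1.83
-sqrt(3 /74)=-sqrt(222) /74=-0.20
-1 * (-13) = 13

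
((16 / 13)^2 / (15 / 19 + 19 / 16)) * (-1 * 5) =-389120 / 101569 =-3.83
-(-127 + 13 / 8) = 1003 / 8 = 125.38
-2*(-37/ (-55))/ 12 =-37/ 330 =-0.11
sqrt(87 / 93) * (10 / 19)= 10 * sqrt(899) / 589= 0.51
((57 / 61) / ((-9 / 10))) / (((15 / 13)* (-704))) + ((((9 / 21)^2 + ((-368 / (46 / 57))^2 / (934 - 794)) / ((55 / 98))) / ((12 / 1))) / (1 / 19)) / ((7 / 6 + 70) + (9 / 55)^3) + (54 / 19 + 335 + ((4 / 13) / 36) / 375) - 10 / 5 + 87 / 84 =24661096490986153291693 / 62313477836405796000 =395.76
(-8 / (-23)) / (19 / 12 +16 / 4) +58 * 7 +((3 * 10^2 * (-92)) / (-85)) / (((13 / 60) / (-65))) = -2541258386 / 26197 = -97005.70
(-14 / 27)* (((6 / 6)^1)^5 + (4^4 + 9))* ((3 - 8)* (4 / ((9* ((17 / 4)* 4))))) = 74480 / 4131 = 18.03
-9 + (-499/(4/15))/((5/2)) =-1515/2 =-757.50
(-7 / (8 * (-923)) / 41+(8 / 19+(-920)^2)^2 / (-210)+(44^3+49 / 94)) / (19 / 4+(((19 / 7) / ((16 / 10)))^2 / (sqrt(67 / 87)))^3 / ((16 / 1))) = -200513182520582831915106483277832156653325123584 / 219075669444402637728334971540765017035+35537072438472916082427459657877094400000 * sqrt(5829) / 6387976948371559636341594154855373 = -490536717.69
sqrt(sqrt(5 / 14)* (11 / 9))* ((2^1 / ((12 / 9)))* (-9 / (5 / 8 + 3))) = -18* sqrt(11)* 14^(3 / 4)* 5^(1 / 4) / 203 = -3.18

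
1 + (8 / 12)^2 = 13 / 9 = 1.44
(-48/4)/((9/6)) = -8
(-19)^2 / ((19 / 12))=228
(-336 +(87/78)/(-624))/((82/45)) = -81769395/443456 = -184.39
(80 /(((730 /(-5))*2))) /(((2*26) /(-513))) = 2565 /949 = 2.70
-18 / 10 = -9 / 5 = -1.80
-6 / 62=-3 / 31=-0.10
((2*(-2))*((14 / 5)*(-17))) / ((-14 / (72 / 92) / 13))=-15912 / 115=-138.37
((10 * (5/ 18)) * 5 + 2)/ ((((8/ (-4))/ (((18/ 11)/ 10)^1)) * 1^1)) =-13/ 10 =-1.30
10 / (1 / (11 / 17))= 110 / 17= 6.47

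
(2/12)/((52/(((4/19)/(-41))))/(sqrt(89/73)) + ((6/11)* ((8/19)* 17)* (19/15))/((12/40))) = -3676101* sqrt(6497)/16305756497618 - 266288/8152878248809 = -0.00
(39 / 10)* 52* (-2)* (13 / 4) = -6591 / 5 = -1318.20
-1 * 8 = -8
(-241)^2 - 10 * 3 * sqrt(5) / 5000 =58081 - 3 * sqrt(5) / 500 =58080.99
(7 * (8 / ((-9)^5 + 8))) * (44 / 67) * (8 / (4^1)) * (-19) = 93632 / 3955747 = 0.02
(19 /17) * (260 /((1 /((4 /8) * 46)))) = 113620 /17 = 6683.53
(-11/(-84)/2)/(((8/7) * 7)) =11/1344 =0.01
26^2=676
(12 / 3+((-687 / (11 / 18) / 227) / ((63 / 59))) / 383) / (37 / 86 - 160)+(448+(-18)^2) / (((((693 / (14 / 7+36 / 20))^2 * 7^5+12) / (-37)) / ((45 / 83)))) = -12831923276754109572824 / 512882575357723403021497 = -0.03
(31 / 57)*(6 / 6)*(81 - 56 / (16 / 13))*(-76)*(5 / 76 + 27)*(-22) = 49802027 / 57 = 873719.77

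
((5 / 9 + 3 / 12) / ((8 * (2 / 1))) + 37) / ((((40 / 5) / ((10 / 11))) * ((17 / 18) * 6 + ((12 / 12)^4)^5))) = 21341 / 33792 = 0.63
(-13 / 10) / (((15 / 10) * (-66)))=13 / 990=0.01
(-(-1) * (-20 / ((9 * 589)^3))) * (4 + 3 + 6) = -260 / 148961285901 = -0.00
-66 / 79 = -0.84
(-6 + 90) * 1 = 84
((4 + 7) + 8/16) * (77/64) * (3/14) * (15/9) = 1265/256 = 4.94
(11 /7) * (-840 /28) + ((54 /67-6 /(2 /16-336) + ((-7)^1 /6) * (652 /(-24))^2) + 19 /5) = -1229750881393 /1361019240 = -903.55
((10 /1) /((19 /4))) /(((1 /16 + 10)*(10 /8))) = 512 /3059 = 0.17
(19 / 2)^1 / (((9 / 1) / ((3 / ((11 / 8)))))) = 2.30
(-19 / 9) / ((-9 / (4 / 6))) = 38 / 243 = 0.16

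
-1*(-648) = 648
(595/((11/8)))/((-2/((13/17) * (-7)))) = 12740/11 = 1158.18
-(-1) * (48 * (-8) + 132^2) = 17040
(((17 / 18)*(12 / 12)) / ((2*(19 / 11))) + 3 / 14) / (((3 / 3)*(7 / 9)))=2335 / 3724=0.63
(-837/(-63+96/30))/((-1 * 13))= -4185/3887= -1.08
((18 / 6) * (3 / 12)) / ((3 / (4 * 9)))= 9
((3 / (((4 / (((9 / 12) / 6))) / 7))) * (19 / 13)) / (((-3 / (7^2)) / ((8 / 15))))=-6517 / 780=-8.36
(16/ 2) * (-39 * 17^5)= -442995384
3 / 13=0.23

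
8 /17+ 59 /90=1723 /1530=1.13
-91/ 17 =-5.35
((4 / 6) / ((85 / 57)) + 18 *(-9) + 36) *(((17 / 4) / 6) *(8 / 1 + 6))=-18676 / 15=-1245.07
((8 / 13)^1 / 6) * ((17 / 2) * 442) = 1156 / 3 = 385.33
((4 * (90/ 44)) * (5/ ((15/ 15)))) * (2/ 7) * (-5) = -4500/ 77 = -58.44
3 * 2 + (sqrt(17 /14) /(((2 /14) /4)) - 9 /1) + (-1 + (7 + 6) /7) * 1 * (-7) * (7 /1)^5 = -100845 + 2 * sqrt(238) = -100814.15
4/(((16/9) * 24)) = 3/32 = 0.09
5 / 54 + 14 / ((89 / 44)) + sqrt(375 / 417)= 5 * sqrt(695) / 139 + 33709 / 4806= 7.96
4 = 4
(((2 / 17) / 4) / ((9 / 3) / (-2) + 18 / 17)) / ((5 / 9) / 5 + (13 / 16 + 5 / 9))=-16 / 355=-0.05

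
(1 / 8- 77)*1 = -615 / 8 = -76.88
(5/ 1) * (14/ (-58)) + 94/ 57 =0.44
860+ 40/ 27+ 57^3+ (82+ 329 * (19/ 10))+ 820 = 50647027/ 270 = 187581.58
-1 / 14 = -0.07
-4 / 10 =-2 / 5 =-0.40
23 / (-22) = -23 / 22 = -1.05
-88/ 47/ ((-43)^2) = -88/ 86903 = -0.00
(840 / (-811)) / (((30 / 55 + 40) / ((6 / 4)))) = -0.04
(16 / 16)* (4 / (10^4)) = 1 / 2500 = 0.00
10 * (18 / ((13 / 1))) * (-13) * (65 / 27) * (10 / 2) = -6500 / 3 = -2166.67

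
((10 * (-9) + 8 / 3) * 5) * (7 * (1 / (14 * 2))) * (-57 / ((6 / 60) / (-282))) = -17547450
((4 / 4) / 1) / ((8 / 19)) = 19 / 8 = 2.38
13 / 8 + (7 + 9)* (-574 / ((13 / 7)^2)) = -3597931 / 1352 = -2661.19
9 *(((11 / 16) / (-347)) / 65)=-99 / 360880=-0.00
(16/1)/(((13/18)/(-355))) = -102240/13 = -7864.62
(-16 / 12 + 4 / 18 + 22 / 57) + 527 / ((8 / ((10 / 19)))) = 23219 / 684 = 33.95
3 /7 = 0.43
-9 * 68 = -612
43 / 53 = 0.81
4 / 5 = 0.80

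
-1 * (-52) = 52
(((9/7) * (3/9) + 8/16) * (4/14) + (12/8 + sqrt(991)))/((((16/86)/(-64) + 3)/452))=13449712/50519 + 155488 * sqrt(991)/1031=5013.84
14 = 14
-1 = -1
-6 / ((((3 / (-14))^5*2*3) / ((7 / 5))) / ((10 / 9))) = 7529536 / 2187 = 3442.86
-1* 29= -29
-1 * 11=-11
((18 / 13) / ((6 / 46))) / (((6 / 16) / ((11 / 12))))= 1012 / 39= 25.95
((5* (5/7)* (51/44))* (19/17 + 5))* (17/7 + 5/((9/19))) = 531700/1617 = 328.82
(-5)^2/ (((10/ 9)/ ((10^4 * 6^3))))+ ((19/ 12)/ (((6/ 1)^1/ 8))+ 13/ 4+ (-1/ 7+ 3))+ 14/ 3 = 12247203247/ 252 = 48600012.88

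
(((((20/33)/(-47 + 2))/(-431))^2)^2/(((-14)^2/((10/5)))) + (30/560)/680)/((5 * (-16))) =-5638377802534504682741/5725584712547037648077644800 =-0.00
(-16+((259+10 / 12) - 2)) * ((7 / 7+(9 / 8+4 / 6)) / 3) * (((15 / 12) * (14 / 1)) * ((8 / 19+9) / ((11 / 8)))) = 609064505 / 22572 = 26983.19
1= 1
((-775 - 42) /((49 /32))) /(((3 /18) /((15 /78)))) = -392160 /637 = -615.64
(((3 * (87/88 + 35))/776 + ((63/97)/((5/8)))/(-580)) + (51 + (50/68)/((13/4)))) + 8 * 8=1262244286141/10941444800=115.36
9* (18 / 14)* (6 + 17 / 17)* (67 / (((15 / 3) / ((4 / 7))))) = 21708 / 35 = 620.23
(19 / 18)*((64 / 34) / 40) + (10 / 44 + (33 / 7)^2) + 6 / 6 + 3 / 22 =9746692 / 412335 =23.64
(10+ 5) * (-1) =-15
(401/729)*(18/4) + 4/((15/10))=833/162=5.14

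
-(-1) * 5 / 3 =5 / 3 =1.67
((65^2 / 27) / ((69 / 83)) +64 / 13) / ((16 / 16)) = 4678007 / 24219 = 193.15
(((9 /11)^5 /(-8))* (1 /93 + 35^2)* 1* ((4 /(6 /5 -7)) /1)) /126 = 622890405 /2026987886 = 0.31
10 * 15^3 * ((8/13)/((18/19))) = 285000/13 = 21923.08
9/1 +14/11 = 113/11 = 10.27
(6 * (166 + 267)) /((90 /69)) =9959 /5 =1991.80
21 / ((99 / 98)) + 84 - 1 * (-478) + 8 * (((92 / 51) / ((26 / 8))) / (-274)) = 582.77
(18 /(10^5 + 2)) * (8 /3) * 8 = 64 /16667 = 0.00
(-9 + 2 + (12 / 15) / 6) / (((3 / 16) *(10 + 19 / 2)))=-3296 / 1755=-1.88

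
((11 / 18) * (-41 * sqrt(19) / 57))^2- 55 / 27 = 90541 / 55404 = 1.63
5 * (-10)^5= -500000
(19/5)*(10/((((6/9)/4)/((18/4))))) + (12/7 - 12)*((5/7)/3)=50154/49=1023.55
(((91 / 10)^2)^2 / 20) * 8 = 68574961 / 25000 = 2743.00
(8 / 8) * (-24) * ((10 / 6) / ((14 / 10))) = -200 / 7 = -28.57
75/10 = 15/2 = 7.50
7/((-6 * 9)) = -7/54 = -0.13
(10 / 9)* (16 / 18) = 80 / 81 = 0.99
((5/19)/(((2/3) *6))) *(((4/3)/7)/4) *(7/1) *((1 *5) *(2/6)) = 25/684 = 0.04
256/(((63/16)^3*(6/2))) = 1048576/750141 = 1.40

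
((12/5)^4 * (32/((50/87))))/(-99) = -3207168/171875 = -18.66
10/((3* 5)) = 2/3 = 0.67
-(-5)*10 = 50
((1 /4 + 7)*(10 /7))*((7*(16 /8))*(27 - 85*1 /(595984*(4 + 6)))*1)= 4666552255 /1191968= 3915.00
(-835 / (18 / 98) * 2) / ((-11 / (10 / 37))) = 818300 / 3663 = 223.40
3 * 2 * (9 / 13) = 54 / 13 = 4.15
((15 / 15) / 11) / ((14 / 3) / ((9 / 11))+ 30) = 27 / 10604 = 0.00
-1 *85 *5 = -425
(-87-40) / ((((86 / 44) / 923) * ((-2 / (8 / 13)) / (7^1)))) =5554472 / 43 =129173.77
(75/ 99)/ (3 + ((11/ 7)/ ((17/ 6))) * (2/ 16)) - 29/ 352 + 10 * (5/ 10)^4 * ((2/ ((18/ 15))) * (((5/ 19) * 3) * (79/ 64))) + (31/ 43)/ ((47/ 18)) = 125434618609/ 86171042304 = 1.46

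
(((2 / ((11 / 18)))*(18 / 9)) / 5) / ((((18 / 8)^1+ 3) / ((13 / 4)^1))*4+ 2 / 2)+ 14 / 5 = 15874 / 5335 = 2.98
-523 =-523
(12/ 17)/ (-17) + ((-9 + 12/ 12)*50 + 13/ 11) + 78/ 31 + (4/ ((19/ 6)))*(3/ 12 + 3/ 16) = -1482182465/ 3744862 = -395.79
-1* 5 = -5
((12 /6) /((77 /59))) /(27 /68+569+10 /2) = 8024 /3007543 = 0.00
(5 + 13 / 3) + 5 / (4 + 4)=239 / 24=9.96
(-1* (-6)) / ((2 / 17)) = 51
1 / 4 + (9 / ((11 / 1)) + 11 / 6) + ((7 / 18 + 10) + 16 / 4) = 6847 / 396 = 17.29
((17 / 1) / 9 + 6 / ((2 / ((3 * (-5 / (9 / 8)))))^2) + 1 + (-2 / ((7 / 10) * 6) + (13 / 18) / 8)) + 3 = 30483 / 112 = 272.17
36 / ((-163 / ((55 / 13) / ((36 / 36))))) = -1980 / 2119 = -0.93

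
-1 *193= -193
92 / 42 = 46 / 21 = 2.19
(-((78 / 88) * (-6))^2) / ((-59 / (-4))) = -13689 / 7139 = -1.92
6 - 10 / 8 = 19 / 4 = 4.75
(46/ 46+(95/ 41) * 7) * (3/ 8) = 6.46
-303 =-303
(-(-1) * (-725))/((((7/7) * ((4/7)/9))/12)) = -137025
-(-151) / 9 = 151 / 9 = 16.78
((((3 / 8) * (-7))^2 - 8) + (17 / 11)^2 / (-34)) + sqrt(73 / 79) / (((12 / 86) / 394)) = -9135 / 7744 + 8471 * sqrt(5767) / 237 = 2713.14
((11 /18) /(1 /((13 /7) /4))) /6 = 143 /3024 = 0.05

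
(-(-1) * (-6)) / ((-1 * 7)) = 6 / 7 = 0.86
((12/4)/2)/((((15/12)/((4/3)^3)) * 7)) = 128/315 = 0.41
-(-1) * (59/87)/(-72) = -59/6264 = -0.01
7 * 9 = 63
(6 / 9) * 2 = 4 / 3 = 1.33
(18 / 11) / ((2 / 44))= 36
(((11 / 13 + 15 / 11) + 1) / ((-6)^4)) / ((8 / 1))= 17 / 54912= 0.00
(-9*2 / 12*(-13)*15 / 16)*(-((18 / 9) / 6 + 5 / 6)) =-1365 / 64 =-21.33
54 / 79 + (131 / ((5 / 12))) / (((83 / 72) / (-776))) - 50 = -6940248776 / 32785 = -211689.76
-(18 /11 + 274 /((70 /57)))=-86529 /385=-224.75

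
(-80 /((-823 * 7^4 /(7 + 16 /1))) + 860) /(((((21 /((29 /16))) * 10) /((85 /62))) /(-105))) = -1047243923325 /980107408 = -1068.50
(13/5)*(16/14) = 104/35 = 2.97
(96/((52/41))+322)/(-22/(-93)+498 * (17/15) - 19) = 2404050/3298373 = 0.73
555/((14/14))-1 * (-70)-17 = 608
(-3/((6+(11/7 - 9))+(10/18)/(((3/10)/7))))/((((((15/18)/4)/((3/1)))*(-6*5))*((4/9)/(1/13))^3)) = 1240029/1915784000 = 0.00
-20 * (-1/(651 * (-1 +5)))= 0.01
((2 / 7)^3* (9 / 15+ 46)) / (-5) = -1864 / 8575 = -0.22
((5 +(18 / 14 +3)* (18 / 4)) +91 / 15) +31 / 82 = 264589 / 8610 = 30.73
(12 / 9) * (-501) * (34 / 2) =-11356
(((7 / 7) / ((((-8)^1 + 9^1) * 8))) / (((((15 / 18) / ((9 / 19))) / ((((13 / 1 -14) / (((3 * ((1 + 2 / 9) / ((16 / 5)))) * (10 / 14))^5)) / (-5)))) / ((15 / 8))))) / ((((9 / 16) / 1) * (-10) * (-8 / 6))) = 7226702364672 / 747062744140625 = 0.01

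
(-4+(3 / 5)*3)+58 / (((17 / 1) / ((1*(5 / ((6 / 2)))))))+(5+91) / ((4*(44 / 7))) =20489 / 2805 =7.30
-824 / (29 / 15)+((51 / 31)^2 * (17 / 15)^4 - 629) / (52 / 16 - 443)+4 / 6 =-116949543519254 / 275746336875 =-424.12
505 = 505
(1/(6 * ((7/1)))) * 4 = 2/21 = 0.10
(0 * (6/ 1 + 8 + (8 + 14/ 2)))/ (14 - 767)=0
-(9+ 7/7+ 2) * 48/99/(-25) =64/275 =0.23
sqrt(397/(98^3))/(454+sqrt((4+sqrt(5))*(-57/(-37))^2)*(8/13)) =sqrt(794)/(1372*(8*sqrt(3249*sqrt(5)/1369+12996/1369)/13+454)) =0.00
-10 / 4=-5 / 2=-2.50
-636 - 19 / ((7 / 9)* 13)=-58047 / 91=-637.88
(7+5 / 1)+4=16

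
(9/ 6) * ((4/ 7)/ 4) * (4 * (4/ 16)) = 0.21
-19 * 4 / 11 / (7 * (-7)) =76 / 539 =0.14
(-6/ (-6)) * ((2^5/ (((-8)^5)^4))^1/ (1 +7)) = 1/ 288230376151711744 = 0.00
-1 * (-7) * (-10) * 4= -280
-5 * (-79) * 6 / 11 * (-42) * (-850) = 84609000 / 11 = 7691727.27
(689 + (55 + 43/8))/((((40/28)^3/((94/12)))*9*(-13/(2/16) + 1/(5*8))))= -19329079/8983440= -2.15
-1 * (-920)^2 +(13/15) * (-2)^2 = -12695948/15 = -846396.53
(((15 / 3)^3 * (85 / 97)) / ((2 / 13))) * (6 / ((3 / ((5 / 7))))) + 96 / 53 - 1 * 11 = 1007.93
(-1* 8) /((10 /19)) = -76 /5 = -15.20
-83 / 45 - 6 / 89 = -7657 / 4005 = -1.91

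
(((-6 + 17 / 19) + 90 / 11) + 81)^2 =308775184 / 43681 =7068.87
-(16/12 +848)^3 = -16542390592/27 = -612681133.04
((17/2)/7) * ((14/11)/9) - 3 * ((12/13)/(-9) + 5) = -18688/1287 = -14.52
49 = 49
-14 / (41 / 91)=-1274 / 41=-31.07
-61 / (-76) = 61 / 76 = 0.80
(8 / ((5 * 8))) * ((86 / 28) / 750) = 43 / 52500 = 0.00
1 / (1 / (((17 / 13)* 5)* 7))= 595 / 13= 45.77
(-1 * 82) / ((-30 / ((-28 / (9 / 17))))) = -19516 / 135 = -144.56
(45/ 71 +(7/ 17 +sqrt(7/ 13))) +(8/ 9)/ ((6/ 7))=sqrt(91)/ 13 +67870/ 32589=2.82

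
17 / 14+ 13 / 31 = 709 / 434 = 1.63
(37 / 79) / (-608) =-37 / 48032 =-0.00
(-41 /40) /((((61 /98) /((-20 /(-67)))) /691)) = -1388219 /4087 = -339.67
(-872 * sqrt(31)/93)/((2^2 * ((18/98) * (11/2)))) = -21364 * sqrt(31)/9207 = -12.92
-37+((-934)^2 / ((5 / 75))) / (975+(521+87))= 8229.17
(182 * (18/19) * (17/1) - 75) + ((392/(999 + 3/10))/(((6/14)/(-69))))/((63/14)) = 4856628619/1708803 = 2842.12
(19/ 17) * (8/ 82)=76/ 697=0.11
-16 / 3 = -5.33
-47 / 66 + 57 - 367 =-20507 / 66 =-310.71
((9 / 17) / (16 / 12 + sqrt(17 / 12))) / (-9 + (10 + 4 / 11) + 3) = 99 / 221 - 99 * sqrt(51) / 1768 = 0.05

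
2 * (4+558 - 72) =980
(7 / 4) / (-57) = -7 / 228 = -0.03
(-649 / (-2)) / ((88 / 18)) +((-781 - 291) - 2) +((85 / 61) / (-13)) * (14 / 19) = -121464607 / 120536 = -1007.70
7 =7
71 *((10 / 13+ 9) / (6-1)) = 9017 / 65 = 138.72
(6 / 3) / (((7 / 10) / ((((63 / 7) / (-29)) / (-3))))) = 0.30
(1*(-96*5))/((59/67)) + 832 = 16928/59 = 286.92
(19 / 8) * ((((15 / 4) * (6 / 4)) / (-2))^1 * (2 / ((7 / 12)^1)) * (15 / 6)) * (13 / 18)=-18525 / 448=-41.35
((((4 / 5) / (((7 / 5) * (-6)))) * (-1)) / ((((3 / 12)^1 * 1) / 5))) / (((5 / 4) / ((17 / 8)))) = 3.24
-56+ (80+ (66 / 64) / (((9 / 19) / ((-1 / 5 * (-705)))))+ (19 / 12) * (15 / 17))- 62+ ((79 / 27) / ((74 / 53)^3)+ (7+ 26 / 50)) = 5188609534957 / 18599781600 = 278.96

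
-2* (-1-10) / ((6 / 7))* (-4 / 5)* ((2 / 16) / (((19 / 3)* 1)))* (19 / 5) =-77 / 50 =-1.54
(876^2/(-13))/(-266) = 383688/1729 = 221.91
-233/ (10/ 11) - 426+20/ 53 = -361419/ 530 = -681.92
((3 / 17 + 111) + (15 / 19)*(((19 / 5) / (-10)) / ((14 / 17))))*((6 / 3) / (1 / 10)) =263733 / 119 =2216.24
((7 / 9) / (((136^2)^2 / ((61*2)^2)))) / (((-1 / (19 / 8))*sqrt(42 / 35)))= -494893*sqrt(30) / 36947017728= -0.00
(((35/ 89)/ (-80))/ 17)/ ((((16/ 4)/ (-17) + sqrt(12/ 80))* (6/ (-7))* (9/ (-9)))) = -833* sqrt(15)/ 2336784-245/ 292098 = -0.00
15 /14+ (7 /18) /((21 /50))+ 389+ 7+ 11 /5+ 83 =913243 /1890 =483.20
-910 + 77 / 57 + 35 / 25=-258566 / 285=-907.25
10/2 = 5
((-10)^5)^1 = -100000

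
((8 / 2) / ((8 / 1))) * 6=3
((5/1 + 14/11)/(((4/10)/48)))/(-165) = -552/121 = -4.56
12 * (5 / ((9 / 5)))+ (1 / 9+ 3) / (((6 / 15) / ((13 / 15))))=1082 / 27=40.07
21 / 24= 7 / 8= 0.88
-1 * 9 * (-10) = 90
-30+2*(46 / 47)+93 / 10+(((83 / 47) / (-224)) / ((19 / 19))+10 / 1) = -8.75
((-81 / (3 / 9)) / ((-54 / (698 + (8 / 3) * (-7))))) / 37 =3057 / 37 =82.62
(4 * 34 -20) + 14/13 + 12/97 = 147790/1261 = 117.20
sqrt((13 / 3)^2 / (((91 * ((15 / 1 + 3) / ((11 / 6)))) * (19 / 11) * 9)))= 11 * sqrt(5187) / 21546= 0.04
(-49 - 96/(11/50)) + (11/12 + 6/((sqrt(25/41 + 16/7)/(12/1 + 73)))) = -63947/132 + 170 * sqrt(238497)/277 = -184.73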